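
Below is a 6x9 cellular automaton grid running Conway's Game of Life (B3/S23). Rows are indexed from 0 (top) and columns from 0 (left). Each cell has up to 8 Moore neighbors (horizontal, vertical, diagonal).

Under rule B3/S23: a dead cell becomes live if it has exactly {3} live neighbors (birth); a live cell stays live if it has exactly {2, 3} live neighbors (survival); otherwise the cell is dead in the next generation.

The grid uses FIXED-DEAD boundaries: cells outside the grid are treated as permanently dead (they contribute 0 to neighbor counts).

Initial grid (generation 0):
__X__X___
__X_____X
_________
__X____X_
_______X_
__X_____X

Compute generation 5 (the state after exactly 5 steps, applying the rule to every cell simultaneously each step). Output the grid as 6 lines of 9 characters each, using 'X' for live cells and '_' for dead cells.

Answer: _________
_________
_________
_________
_________
_________

Derivation:
Simulating step by step:
Generation 0 (given above): 9 live cells
Generation 1: 2 live cells
_________
_________
_________
_________
_______XX
_________
Generation 2: 0 live cells
_________
_________
_________
_________
_________
_________
Generation 3: 0 live cells
_________
_________
_________
_________
_________
_________
Generation 4: 0 live cells
_________
_________
_________
_________
_________
_________
Generation 5: 0 live cells
(generation 5 grid is the final answer)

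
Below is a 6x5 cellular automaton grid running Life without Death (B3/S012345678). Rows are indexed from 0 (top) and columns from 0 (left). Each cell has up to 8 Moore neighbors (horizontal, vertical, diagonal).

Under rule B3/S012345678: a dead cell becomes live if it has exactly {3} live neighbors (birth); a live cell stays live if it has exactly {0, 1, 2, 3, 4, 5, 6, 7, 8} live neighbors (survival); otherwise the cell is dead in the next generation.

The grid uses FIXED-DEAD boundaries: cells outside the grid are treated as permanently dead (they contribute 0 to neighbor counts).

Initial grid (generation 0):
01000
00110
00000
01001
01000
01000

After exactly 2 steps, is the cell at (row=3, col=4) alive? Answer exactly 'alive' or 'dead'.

Answer: alive

Derivation:
Simulating step by step:
Generation 0 (given above): 7 live cells
Generation 1: 12 live cells
01100
00110
00110
01001
11100
01000
Generation 2: 18 live cells
01110
00110
01111
11001
11100
11100

Cell (3,4) at generation 2: 1 -> alive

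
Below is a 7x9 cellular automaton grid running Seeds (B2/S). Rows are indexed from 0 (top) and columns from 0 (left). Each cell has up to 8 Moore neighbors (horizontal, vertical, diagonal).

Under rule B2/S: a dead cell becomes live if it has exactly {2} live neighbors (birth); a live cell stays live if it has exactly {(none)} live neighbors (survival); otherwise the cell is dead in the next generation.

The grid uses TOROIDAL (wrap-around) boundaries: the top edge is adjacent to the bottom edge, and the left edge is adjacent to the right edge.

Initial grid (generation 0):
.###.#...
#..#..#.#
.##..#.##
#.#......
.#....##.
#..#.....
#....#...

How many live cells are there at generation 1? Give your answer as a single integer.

Simulating step by step:
Generation 0 (given above): 22 live cells
Generation 1: 11 live cells
.......#.
.........
....#....
...#.#...
...#.....
..#.##.#.
......#.#
Population at generation 1: 11

Answer: 11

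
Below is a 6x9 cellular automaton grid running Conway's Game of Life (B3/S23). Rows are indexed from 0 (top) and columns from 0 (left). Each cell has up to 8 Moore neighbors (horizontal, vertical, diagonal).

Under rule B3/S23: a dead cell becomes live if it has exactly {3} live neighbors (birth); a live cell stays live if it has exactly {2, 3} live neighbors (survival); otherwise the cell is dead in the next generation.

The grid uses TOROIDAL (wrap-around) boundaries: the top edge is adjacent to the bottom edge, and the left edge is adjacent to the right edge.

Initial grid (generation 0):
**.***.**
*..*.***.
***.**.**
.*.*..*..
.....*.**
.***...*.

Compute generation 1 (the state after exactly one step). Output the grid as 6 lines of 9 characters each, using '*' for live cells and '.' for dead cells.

Simulating step by step:
Generation 0 (given above): 29 live cells
Generation 1: 12 live cells
(generation 1 grid is the final answer)

Answer: .....*...
.........
.........
.*.*.....
**.**..**
.*.*.*...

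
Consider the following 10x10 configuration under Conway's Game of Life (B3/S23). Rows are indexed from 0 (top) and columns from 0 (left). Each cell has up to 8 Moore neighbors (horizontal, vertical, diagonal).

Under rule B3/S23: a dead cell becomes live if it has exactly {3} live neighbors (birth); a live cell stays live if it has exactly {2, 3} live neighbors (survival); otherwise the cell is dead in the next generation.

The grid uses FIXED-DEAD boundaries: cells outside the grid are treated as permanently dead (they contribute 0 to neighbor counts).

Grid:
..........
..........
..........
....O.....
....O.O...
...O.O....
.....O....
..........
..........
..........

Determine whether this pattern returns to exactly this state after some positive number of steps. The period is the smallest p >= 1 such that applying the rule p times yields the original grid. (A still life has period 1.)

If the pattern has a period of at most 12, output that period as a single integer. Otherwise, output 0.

Answer: 2

Derivation:
Simulating and comparing each generation to the original:
Gen 0 (original, given above): 6 live cells
Gen 1: 6 live cells, differs from original
Gen 2: 6 live cells, MATCHES original -> period = 2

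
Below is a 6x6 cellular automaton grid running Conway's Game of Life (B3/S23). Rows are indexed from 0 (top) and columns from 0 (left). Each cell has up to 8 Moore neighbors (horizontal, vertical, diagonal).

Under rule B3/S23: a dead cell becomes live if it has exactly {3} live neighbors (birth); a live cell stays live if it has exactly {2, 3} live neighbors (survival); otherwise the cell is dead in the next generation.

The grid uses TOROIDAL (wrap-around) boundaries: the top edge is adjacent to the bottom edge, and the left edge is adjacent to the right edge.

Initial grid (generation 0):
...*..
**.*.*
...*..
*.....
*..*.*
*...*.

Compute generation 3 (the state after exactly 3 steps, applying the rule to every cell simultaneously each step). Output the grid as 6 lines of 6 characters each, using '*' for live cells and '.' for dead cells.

Answer: .*..*.
..*..*
***...
..*...
.*....
......

Derivation:
Simulating step by step:
Generation 0 (given above): 12 live cells
Generation 1: 18 live cells
.***..
*..*..
.**.**
*...**
**..*.
*..**.
Generation 2: 11 live cells
**...*
*....*
.**...
..*...
.*....
*...*.
Generation 3: 9 live cells
(generation 3 grid is the final answer)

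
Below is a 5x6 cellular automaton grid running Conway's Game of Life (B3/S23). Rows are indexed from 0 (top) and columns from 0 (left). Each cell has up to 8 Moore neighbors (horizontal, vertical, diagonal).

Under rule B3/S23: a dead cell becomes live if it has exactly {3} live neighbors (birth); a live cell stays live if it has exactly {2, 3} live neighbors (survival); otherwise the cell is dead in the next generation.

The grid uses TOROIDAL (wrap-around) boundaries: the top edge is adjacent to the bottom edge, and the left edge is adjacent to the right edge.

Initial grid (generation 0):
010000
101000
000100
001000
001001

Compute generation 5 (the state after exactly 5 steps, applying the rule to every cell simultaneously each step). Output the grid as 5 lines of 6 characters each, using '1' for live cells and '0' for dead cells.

Answer: 000000
000000
000000
000000
000000

Derivation:
Simulating step by step:
Generation 0 (given above): 7 live cells
Generation 1: 12 live cells
111000
011000
011100
001100
011000
Generation 2: 3 live cells
100100
000000
000000
000000
100000
Generation 3: 0 live cells
000000
000000
000000
000000
000000
Generation 4: 0 live cells
000000
000000
000000
000000
000000
Generation 5: 0 live cells
(generation 5 grid is the final answer)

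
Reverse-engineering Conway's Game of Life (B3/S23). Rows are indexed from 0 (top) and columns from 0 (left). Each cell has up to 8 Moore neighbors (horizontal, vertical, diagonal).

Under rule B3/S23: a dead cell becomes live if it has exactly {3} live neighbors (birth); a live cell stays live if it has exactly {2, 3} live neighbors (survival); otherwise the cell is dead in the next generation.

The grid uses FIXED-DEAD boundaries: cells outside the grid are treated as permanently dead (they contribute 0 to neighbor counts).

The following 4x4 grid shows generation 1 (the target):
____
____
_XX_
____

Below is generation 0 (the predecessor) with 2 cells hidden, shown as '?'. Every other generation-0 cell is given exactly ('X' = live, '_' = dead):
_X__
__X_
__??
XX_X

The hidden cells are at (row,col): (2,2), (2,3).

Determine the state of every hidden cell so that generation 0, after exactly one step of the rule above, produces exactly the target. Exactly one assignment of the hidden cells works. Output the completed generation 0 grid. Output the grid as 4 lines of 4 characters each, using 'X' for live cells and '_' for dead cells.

Hidden generation-0 cells (in order): (2,2), (2,3).
A hidden cell only influences target cells in its own 3x3 neighborhood. Try each of the 2^2 = 4 assignments, step the completed generation 0 forward once under B3/S23, and compare with the target:
  (2,2)=_ (2,3)=_ -> step reproduces the target at every cell -> ACCEPT
  (2,2)=_ (2,3)=X -> step gives (1,2)='X' but target has '_' -> reject
  (2,2)=X (2,3)=_ -> step gives (1,1)='X' but target has '_' -> reject
  (2,2)=X (2,3)=X -> step gives (1,1)='X' but target has '_' -> reject
Unique solution: (2,2)=dead, (2,3)=dead.
Check: live-neighbor counts of every cell in the completed generation 0:
1121
1211
2332
1120
Applying B3/S23 to generation 0 with these counts gives:
____
____
_XX_
____
which matches the target exactly.

Answer: _X__
__X_
____
XX_X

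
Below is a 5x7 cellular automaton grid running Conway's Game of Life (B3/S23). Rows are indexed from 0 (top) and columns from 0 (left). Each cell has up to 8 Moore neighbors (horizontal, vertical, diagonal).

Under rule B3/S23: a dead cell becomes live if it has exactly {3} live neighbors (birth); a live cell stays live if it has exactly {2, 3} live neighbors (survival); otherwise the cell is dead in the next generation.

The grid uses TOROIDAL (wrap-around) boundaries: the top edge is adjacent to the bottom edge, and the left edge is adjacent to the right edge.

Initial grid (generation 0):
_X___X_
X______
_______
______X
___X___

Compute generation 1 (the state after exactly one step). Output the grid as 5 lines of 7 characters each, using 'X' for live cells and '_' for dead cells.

Answer: _______
_______
_______
_______
_______

Derivation:
Simulating step by step:
Generation 0 (given above): 5 live cells
Generation 1: 0 live cells
(generation 1 grid is the final answer)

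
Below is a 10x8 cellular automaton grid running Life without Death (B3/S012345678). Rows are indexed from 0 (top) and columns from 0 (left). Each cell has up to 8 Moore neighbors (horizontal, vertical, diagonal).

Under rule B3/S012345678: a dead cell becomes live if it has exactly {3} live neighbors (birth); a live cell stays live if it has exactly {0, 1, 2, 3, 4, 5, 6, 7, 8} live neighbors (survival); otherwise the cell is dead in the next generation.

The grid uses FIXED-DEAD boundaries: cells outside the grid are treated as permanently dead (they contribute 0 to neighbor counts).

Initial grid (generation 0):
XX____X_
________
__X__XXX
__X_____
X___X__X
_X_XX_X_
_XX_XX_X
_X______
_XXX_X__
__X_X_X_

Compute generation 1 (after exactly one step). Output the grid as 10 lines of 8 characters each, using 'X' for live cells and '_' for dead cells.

Answer: XX____X_
_X___X_X
__X__XXX
_XXX_X_X
XXX_XX_X
XX_XX_XX
XXX_XXXX
XX___XX_
_XXXXX__
_XX_XXX_

Derivation:
Simulating step by step:
Generation 0 (given above): 28 live cells
Generation 1: 48 live cells
(generation 1 grid is the final answer)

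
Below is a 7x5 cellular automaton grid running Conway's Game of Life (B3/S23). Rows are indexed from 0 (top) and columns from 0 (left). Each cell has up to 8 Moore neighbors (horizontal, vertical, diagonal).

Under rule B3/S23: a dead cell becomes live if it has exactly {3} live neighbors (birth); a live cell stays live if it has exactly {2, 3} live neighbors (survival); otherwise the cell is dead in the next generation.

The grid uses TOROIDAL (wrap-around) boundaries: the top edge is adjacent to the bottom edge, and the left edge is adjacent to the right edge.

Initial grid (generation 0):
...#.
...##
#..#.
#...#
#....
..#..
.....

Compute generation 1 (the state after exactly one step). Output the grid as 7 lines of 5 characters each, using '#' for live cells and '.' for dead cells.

Simulating step by step:
Generation 0 (given above): 9 live cells
Generation 1: 11 live cells
(generation 1 grid is the final answer)

Answer: ...##
..##.
#..#.
##...
##..#
.....
.....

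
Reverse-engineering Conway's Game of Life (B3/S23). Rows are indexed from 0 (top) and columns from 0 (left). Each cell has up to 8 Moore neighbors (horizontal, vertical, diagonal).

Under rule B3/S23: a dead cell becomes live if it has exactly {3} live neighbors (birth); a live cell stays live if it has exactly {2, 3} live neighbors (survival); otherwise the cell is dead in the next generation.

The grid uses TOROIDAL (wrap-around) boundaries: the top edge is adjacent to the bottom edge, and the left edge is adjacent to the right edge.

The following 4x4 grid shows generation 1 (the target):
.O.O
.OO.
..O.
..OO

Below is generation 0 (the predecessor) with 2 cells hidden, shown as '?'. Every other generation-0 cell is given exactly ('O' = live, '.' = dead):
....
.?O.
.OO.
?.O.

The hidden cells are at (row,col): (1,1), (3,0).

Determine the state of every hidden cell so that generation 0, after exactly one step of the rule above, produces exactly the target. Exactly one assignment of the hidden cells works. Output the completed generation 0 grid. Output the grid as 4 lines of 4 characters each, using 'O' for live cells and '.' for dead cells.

Hidden generation-0 cells (in order): (1,1), (3,0).
A hidden cell only influences target cells in its own 3x3 neighborhood. Try each of the 2^2 = 4 assignments, step the completed generation 0 forward once under B3/S23, and compare with the target:
  (1,1)=. (3,0)=. -> step gives (0,1)='.' but target has 'O' -> reject
  (1,1)=. (3,0)=O -> step reproduces the target at every cell -> ACCEPT
  (1,1)=O (3,0)=. -> step gives (0,2)='O' but target has '.' -> reject
  (1,1)=O (3,0)=O -> step gives (0,1)='.' but target has 'O' -> reject
Unique solution: (1,1)=dead, (3,0)=live.
Check: live-neighbor counts of every cell in the completed generation 0:
1323
1322
2434
1423
Applying B3/S23 to generation 0 with these counts gives:
.O.O
.OO.
..O.
..OO
which matches the target exactly.

Answer: ....
..O.
.OO.
O.O.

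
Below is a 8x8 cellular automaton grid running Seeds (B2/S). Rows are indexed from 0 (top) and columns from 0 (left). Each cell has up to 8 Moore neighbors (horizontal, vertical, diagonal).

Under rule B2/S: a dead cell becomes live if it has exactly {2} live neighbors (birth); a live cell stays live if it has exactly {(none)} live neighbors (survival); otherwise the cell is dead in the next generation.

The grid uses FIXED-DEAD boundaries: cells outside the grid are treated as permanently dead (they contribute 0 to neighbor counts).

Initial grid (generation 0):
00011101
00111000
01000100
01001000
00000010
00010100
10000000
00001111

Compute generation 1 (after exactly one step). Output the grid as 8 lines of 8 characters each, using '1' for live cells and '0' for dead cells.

Simulating step by step:
Generation 0 (given above): 19 live cells
Generation 1: 12 live cells
(generation 1 grid is the final answer)

Answer: 00000010
01000000
10000000
10100010
00110000
00001010
00010001
00000000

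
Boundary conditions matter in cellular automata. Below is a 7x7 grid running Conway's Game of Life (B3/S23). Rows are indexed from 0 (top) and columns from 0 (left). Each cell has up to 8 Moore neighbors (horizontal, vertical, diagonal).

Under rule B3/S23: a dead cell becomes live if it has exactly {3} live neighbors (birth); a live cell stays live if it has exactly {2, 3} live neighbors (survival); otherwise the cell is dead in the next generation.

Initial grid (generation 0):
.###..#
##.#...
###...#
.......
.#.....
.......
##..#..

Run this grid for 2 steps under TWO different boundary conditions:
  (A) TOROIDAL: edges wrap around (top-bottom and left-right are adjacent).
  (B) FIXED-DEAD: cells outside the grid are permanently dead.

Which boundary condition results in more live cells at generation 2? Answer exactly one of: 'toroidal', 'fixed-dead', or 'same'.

Answer: toroidal

Derivation:
Under TOROIDAL boundary, generation 2:
#..##..
..####.
..##...
.......
.#.....
###....
.#.##.#
Population = 17

Under FIXED-DEAD boundary, generation 2:
..#....
#..#...
..##...
.......
#......
.......
.......
Population = 6

Comparison: toroidal=17, fixed-dead=6 -> toroidal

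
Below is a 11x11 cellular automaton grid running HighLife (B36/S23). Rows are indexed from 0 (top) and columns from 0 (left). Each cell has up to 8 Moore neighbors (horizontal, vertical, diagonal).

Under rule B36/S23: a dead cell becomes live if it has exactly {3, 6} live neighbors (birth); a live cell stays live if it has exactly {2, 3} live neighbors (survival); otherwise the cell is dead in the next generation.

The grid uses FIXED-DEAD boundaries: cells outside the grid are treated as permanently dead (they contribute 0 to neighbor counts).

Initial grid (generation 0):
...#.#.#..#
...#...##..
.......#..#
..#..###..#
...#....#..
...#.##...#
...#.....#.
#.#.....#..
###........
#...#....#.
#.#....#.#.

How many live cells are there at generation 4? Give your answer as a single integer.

Answer: 22

Derivation:
Simulating step by step:
Generation 0 (given above): 35 live cells
Generation 1: 36 live cells
....#.###..
....#..###.
.........#.
......####.
..##.....#.
..##.....#.
..###....#.
#.##.......
#.##.......
####....#..
.#......#..
Generation 2: 27 live cells
.....##..#.
.....##..#.
......#...#
.......#.##
..##...#.##
.#......###
....#......
...........
#...#......
#..#.......
##.........
Generation 3: 23 live cells
.....##....
.......#.##
.....####.#
......##...
..#....##..
..##....#.#
.........#.
...........
...........
#..........
##.........
Generation 4: 22 live cells
......#....
......#..##
.....#....#
.....#...#.
..##..#.##.
..##...##..
.........#.
...........
...........
##.........
##.........
Population at generation 4: 22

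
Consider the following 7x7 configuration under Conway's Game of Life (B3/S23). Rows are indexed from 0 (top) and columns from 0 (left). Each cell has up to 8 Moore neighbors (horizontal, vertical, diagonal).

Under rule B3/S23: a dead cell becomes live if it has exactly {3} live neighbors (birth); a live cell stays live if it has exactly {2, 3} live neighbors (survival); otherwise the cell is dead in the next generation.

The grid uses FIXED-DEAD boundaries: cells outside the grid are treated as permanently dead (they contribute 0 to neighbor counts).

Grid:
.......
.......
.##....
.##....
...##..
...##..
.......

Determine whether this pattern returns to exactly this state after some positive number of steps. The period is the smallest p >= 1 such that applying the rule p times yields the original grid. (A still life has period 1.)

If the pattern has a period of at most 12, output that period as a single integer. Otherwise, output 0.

Answer: 2

Derivation:
Simulating and comparing each generation to the original:
Gen 0 (original, given above): 8 live cells
Gen 1: 6 live cells, differs from original
Gen 2: 8 live cells, MATCHES original -> period = 2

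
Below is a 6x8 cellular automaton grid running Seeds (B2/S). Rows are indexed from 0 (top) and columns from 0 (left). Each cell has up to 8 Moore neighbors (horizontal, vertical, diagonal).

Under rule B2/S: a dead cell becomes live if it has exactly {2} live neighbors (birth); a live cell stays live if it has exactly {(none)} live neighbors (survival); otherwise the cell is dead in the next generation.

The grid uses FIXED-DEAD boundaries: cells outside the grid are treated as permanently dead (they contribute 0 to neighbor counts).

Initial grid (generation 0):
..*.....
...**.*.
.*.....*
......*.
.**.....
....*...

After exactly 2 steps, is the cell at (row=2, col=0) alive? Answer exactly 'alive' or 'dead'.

Answer: alive

Derivation:
Simulating step by step:
Generation 0 (given above): 10 live cells
Generation 1: 15 live cells
....**..
.*...*.*
..***...
*......*
...*.*..
.***....
Generation 2: 8 live cells
........
........
*....*.*
.*...**.
*.....*.
........

Cell (2,0) at generation 2: 1 -> alive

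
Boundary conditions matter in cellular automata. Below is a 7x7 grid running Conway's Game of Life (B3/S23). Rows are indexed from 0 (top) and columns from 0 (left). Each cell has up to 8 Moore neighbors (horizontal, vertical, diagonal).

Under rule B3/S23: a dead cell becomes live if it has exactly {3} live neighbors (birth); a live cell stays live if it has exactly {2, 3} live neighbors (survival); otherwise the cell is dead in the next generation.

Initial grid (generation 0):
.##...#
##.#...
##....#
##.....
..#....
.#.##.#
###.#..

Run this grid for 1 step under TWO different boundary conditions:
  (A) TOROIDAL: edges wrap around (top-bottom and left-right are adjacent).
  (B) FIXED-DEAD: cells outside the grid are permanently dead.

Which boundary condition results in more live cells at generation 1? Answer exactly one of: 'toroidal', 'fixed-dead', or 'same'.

Answer: fixed-dead

Derivation:
Under TOROIDAL boundary, generation 1:
......#
.......
......#
..#...#
..##...
....##.
....#.#
Population = 10

Under FIXED-DEAD boundary, generation 1:
###....
.......
.......
#.#....
#.##...
#...##.
###.##.
Population = 16

Comparison: toroidal=10, fixed-dead=16 -> fixed-dead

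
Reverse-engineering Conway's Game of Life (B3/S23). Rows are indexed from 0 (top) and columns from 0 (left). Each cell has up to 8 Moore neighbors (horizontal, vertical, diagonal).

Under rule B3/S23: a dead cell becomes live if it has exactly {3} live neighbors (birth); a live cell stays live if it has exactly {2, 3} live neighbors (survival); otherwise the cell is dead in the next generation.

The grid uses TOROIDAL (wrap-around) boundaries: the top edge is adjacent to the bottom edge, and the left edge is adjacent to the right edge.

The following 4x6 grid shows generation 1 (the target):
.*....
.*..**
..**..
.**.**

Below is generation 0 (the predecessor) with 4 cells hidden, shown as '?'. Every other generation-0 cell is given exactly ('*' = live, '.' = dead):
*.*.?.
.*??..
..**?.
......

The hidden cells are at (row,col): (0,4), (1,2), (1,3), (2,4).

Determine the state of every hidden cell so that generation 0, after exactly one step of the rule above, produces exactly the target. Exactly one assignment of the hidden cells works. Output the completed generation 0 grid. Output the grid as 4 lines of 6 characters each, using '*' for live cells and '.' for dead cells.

Answer: *.*.*.
.*....
..***.
......

Derivation:
Hidden generation-0 cells (in order): (0,4), (1,2), (1,3), (2,4).
A hidden cell only influences target cells in its own 3x3 neighborhood. Try each of the 2^4 = 16 assignments, step the completed generation 0 forward once under B3/S23, and compare with the target:
  (0,4)=. (1,2)=. (1,3)=. (2,4)=. -> step gives (1,3)='*' but target has '.' -> reject
  (0,4)=. (1,2)=. (1,3)=. (2,4)=* -> step gives (1,4)='.' but target has '*' -> reject
  (0,4)=. (1,2)=. (1,3)=* (2,4)=. -> step gives (0,2)='*' but target has '.' -> reject
  (0,4)=. (1,2)=. (1,3)=* (2,4)=* -> step gives (0,2)='*' but target has '.' -> reject
  (0,4)=. (1,2)=* (1,3)=. (2,4)=. -> step gives (0,1)='.' but target has '*' -> reject
  (0,4)=. (1,2)=* (1,3)=. (2,4)=* -> step gives (0,1)='.' but target has '*' -> reject
  (0,4)=. (1,2)=* (1,3)=* (2,4)=. -> step gives (0,1)='.' but target has '*' -> reject
  (0,4)=. (1,2)=* (1,3)=* (2,4)=* -> step gives (0,1)='.' but target has '*' -> reject
  (0,4)=* (1,2)=. (1,3)=. (2,4)=. -> step gives (1,4)='.' but target has '*' -> reject
  (0,4)=* (1,2)=. (1,3)=. (2,4)=* -> step reproduces the target at every cell -> ACCEPT
  (0,4)=* (1,2)=. (1,3)=* (2,4)=. -> step gives (0,2)='*' but target has '.' -> reject
  (0,4)=* (1,2)=. (1,3)=* (2,4)=* -> step gives (0,2)='*' but target has '.' -> reject
  (0,4)=* (1,2)=* (1,3)=. (2,4)=. -> step gives (0,1)='.' but target has '*' -> reject
  (0,4)=* (1,2)=* (1,3)=. (2,4)=* -> step gives (0,1)='.' but target has '*' -> reject
  (0,4)=* (1,2)=* (1,3)=* (2,4)=. -> step gives (0,1)='.' but target has '*' -> reject
  (0,4)=* (1,2)=* (1,3)=* (2,4)=* -> step gives (0,1)='.' but target has '*' -> reject
Unique solution: (0,4)=live, (1,2)=dead, (1,3)=dead, (2,4)=live.
Check: live-neighbor counts of every cell in the completed generation 0:
131202
234533
122211
133533
Applying B3/S23 to generation 0 with these counts gives:
.*....
.*..**
..**..
.**.**
which matches the target exactly.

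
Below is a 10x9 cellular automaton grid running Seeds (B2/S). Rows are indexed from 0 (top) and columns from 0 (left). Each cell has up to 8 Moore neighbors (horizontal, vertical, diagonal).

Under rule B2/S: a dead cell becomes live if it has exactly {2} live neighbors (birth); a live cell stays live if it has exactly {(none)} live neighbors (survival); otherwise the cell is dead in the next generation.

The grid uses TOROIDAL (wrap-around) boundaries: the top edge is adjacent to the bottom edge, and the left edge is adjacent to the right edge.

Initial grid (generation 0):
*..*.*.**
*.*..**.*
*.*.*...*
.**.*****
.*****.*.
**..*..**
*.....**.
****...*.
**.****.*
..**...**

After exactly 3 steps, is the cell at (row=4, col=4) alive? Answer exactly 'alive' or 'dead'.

Answer: alive

Derivation:
Simulating step by step:
Generation 0 (given above): 51 live cells
Generation 1: 2 live cells
.........
.........
.........
.........
.........
.........
....**...
.........
.........
.........
Generation 2: 4 live cells
.........
.........
.........
.........
.........
....**...
.........
....**...
.........
.........
Generation 3: 6 live cells
.........
.........
.........
.........
....**...
.........
...*..*..
.........
....**...
.........

Cell (4,4) at generation 3: 1 -> alive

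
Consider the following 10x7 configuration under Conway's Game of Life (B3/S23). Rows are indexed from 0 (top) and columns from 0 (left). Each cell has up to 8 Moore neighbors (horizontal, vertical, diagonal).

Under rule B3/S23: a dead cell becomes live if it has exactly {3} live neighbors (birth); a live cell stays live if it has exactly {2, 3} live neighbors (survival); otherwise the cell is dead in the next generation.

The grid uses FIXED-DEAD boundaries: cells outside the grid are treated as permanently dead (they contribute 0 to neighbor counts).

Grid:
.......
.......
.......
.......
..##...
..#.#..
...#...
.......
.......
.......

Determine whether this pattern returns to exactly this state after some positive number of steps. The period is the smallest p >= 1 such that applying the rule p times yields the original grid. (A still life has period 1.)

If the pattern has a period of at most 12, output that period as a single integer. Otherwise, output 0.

Simulating and comparing each generation to the original:
Gen 0 (original, given above): 5 live cells
Gen 1: 5 live cells, MATCHES original -> period = 1

Answer: 1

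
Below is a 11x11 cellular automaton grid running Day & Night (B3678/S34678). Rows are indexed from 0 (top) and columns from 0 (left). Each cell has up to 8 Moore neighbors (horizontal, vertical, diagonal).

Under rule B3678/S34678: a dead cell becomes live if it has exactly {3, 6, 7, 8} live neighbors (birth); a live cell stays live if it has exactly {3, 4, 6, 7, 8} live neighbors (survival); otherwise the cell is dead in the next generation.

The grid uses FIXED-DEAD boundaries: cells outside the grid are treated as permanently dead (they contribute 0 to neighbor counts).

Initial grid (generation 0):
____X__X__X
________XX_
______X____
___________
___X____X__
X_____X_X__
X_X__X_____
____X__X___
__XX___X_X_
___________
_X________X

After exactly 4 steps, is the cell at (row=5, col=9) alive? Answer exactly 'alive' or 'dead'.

Answer: dead

Derivation:
Simulating step by step:
Generation 0 (given above): 22 live cells
Generation 1: 15 live cells
________XX_
_______X___
___________
___________
_______X___
_X_____X___
_X____XX___
_XX___X_X__
________X__
__X________
___________
Generation 2: 11 live cells
___________
________X__
___________
___________
___________
_______XX__
XX____XXX__
___________
_XX____X___
___________
___________
Generation 3: 9 live cells
___________
___________
___________
___________
___________
______XXX__
_______XX__
X_X___X_X__
___________
___________
___________
Generation 4: 6 live cells
___________
___________
___________
___________
_______X___
_______XX__
_______XXX_
___________
___________
___________
___________

Cell (5,9) at generation 4: 0 -> dead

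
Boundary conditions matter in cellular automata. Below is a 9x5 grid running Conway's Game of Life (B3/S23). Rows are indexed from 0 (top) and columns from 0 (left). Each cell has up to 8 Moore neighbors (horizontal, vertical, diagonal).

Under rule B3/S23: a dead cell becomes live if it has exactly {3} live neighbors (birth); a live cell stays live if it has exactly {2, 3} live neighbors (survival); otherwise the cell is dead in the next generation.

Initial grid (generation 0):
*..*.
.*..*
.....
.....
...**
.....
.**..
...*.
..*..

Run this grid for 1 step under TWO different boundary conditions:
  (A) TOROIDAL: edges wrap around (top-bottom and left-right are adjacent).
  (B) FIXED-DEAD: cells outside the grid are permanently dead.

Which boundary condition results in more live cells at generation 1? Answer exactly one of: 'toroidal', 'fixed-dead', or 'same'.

Answer: toroidal

Derivation:
Under TOROIDAL boundary, generation 1:
*****
*...*
.....
.....
.....
..**.
..*..
.*.*.
..***
Population = 15

Under FIXED-DEAD boundary, generation 1:
.....
.....
.....
.....
.....
..**.
..*..
.*.*.
.....
Population = 5

Comparison: toroidal=15, fixed-dead=5 -> toroidal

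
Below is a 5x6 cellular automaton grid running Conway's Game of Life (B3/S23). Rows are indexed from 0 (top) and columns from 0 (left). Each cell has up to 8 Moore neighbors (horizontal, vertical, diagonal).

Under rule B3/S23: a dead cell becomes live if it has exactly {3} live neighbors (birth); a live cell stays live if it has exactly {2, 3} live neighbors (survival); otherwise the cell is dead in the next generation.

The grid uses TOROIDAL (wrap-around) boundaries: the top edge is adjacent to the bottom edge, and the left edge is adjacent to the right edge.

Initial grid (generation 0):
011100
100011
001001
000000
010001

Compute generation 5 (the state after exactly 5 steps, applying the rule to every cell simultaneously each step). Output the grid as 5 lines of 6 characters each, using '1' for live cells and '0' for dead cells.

Answer: 001000
000000
000000
000000
000000

Derivation:
Simulating step by step:
Generation 0 (given above): 10 live cells
Generation 1: 12 live cells
011100
100011
100011
100000
110000
Generation 2: 7 live cells
001110
001000
010010
000000
100000
Generation 3: 7 live cells
011100
011010
000000
000000
000100
Generation 4: 4 live cells
010010
010000
000000
000000
000100
Generation 5: 1 live cells
(generation 5 grid is the final answer)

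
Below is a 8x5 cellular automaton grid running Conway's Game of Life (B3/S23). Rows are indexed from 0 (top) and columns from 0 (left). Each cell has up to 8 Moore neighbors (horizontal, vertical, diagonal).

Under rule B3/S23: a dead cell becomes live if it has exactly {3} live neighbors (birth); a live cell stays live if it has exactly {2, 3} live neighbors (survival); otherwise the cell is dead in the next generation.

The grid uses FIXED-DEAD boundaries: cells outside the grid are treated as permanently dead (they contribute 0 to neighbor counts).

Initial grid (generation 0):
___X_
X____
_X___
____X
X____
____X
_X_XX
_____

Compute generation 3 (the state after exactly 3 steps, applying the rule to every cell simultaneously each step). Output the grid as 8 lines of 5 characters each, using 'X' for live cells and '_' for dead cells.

Simulating step by step:
Generation 0 (given above): 9 live cells
Generation 1: 4 live cells
_____
_____
_____
_____
_____
___XX
___XX
_____
Generation 2: 4 live cells
_____
_____
_____
_____
_____
___XX
___XX
_____
Generation 3: 4 live cells
(generation 3 grid is the final answer)

Answer: _____
_____
_____
_____
_____
___XX
___XX
_____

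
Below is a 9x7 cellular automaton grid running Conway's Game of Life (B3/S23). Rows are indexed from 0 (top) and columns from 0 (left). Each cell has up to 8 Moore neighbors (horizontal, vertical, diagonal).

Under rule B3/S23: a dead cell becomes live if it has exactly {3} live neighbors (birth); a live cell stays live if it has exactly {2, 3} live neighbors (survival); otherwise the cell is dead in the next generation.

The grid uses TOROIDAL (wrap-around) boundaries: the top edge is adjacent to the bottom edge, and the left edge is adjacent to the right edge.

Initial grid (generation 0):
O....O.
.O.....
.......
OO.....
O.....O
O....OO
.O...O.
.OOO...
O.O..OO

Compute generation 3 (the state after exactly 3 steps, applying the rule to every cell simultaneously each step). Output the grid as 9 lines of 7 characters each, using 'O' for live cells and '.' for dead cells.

Answer: ......O
.O...OO
.OO..OO
.OO..OO
.....O.
O.O.OOO
O.O..OO
OO.O...
OO.....

Derivation:
Simulating step by step:
Generation 0 (given above): 19 live cells
Generation 1: 21 live cells
O....O.
.......
OO.....
OO....O
.....O.
.O...O.
.O..OO.
...OOO.
O.OOOO.
Generation 2: 20 live cells
.O.O.O.
OO....O
.O....O
.O....O
.O...O.
.....OO
..OO..O
.O.....
.OO....
Generation 3: 27 live cells
(generation 3 grid is the final answer)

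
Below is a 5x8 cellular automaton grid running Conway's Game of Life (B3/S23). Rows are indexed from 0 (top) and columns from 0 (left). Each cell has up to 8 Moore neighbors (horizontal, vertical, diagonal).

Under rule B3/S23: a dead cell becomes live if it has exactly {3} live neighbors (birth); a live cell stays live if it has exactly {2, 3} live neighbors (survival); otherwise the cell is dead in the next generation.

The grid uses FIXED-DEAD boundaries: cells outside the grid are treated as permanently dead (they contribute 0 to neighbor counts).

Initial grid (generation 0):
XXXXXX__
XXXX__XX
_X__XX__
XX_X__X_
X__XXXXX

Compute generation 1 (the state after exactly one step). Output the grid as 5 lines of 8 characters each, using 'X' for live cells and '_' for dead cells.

Simulating step by step:
Generation 0 (given above): 25 live cells
Generation 1: 20 live cells
(generation 1 grid is the final answer)

Answer: X___XXX_
______X_
____XX_X
XX_X___X
XXXXXXXX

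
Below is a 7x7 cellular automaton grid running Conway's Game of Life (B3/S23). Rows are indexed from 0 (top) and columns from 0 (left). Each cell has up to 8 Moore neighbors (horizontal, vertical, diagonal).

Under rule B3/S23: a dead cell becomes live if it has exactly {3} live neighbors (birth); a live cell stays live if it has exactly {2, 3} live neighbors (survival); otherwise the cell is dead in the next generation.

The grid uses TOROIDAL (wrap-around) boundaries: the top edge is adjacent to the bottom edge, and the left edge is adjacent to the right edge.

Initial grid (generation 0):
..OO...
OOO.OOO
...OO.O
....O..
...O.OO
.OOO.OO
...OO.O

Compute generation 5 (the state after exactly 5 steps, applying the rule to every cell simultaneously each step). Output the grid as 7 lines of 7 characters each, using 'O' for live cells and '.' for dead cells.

Answer: ......O
...O..O
OO.O...
...OO.O
..OOOO.
..O..O.
..O..O.

Derivation:
Simulating step by step:
Generation 0 (given above): 23 live cells
Generation 1: 13 live cells
.......
OO....O
.OO...O
......O
O..O..O
.......
OO....O
Generation 2: 15 live cells
.......
.OO...O
.OO..OO
.OO..OO
O.....O
.O.....
O......
Generation 3: 13 live cells
OO.....
.OO..OO
...O...
..O....
..O..OO
.O....O
.......
Generation 4: 20 live cells
OOO...O
.OO...O
.O.O...
..OO...
OOO..OO
O....OO
.O.....
Generation 5: 17 live cells
(generation 5 grid is the final answer)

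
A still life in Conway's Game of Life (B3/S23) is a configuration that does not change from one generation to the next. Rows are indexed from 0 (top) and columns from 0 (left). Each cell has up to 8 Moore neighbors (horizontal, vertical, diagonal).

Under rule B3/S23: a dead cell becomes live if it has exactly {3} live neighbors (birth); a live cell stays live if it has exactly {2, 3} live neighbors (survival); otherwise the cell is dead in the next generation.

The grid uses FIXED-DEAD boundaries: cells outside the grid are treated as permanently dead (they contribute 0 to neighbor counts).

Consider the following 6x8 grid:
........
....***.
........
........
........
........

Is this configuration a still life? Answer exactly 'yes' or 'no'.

Answer: no

Derivation:
Compute generation 1 and compare to generation 0 (given above):
Generation 1:
.....*..
.....*..
.....*..
........
........
........
Cell (0,5) differs: gen0=0 vs gen1=1 -> NOT a still life.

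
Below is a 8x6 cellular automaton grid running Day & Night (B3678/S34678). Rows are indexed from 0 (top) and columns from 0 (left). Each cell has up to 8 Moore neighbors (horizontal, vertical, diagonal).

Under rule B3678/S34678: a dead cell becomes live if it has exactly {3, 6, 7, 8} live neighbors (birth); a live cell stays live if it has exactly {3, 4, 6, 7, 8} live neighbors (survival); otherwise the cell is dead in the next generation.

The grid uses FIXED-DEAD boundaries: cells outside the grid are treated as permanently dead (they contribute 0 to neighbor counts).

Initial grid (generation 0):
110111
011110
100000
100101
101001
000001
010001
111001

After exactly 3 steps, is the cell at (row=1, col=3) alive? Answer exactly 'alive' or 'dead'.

Simulating step by step:
Generation 0 (given above): 23 live cells
Generation 1: 17 live cells
010110
011111
000000
000010
010000
010010
111010
010000
Generation 2: 17 live cells
000111
001110
001001
000000
000000
010100
111100
111000
Generation 3: 14 live cells
001110
001000
000010
000000
000000
110000
111100
101100

Cell (1,3) at generation 3: 0 -> dead

Answer: dead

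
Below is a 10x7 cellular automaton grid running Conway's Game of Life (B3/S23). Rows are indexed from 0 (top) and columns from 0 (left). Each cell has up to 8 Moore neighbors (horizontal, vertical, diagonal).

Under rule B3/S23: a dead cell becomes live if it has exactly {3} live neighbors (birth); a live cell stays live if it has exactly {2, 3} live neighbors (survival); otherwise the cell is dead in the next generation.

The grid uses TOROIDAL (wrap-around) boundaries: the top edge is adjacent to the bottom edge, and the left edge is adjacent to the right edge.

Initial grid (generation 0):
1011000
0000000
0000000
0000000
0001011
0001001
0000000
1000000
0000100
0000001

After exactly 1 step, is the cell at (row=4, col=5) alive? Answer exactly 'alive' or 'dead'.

Simulating step by step:
Generation 0 (given above): 11 live cells
Generation 1: 7 live cells
0000000
0000000
0000000
0000000
0000111
0000111
0000000
0000000
0000000
0001000

Cell (4,5) at generation 1: 1 -> alive

Answer: alive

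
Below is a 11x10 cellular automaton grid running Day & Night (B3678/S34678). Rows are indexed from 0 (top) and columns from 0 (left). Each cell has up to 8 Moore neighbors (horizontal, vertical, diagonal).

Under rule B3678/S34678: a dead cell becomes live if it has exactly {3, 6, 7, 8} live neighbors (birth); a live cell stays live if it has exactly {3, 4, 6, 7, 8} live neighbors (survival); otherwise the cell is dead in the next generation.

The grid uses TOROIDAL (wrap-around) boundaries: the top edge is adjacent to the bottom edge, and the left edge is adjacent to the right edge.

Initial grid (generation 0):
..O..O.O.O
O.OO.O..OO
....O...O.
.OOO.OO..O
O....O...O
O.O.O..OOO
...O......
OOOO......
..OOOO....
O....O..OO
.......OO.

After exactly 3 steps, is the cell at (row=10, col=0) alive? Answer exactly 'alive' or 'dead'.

Simulating step by step:
Generation 0 (given above): 42 live cells
Generation 1: 41 live cells
OO.OO..OOO
.O.O..OOOO
....O.OOO.
.....O..OO
.....O.O..
OO.O....OO
...OO...O.
.O........
..OOO.....
...O..OOOO
O......O..
Generation 2: 36 live cells
.O......O.
...O..OOO.
O.....OOO.
....OO..O.
....O.O...
..O....OOO
.O........
..........
..OO...OO.
..OOO..OO.
OOOOO...OO
Generation 3: 31 live cells
.O..O...O.
......OOO.
....O.OOO.
.....O...O
...O.....O
..........
........O.
..O.......
..OOO..OO.
O.OOO..O..
OO..O...OO

Cell (10,0) at generation 3: 1 -> alive

Answer: alive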